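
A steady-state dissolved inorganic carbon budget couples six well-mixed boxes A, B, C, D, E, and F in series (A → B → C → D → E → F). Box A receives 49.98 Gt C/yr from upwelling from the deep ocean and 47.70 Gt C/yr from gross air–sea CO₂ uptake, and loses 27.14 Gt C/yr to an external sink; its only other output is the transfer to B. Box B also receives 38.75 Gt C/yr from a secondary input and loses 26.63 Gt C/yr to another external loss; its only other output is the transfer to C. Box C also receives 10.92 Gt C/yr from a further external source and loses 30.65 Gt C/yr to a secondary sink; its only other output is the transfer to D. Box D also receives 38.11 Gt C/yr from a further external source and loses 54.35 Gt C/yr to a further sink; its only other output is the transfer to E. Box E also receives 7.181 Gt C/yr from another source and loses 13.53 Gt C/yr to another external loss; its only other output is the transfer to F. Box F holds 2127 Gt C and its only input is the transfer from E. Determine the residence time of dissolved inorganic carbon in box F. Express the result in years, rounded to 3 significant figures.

52.7 yr

Box A: F(A→B) = (49.98 + 47.70) − 27.14 = 70.540 Gt C/yr.
Box B: F(B→C) = (70.540 + 38.75) − 26.63 = 82.660 Gt C/yr.
Box C: F(C→D) = (82.660 + 10.92) − 30.65 = 62.930 Gt C/yr.
Box D: F(D→E) = (62.930 + 38.11) − 54.35 = 46.690 Gt C/yr.
Box E: F(E→F) = (46.690 + 7.181) − 13.53 = 40.341 Gt C/yr.
Box F throughput = its input = 40.341 Gt C/yr; τ = 2127 / 40.341 = 52.73 yr.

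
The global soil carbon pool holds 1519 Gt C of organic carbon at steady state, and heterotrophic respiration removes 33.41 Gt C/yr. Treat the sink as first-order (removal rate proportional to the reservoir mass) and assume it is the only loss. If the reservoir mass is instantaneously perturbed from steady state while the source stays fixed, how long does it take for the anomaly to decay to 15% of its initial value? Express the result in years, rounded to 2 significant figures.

86 yr

For a linear reservoir the anomaly decays as exp(−t/τ) with τ = M/F = 1519/33.41 = 45.47 yr.
exp(−t/τ) = 0.15 ⇒ t = −τ ln(0.15) = 45.47 × 1.897 = 86.25 yr.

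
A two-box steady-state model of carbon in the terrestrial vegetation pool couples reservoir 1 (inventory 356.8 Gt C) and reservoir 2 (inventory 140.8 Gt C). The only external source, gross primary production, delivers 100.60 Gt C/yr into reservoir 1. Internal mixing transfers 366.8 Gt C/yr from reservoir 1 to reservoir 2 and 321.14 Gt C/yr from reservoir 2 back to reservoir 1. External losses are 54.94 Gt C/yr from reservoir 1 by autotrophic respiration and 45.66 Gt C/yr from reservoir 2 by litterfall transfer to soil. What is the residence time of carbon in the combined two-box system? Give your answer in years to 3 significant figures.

Treat the two boxes together as one reservoir: the mixing fluxes between them are internal recycling, so τ = ΣM / Σ(external losses).
M_total = 356.8 + 140.8 = 497.60 Gt C.
ΣF_external_out = 54.94 + 45.66 = 100.60 Gt C/yr.
τ = M_total / ΣF_ext = 497.60 / 100.60 = 4.946 yr.

4.95 yr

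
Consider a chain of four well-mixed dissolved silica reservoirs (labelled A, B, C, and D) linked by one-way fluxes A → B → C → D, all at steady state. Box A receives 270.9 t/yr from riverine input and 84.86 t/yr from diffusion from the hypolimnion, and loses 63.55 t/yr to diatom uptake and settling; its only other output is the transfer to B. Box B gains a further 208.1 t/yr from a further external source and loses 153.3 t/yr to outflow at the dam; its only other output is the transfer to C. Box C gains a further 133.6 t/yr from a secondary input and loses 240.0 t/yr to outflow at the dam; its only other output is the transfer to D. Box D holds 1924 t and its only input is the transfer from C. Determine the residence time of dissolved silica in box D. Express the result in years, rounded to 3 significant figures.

8.00 yr

Box A: F(A→B) = (270.9 + 84.86) − 63.55 = 292.21 t/yr.
Box B: F(B→C) = (292.21 + 208.1) − 153.3 = 347.01 t/yr.
Box C: F(C→D) = (347.01 + 133.6) − 240.0 = 240.61 t/yr.
Box D throughput = its input = 240.61 t/yr; τ = 1924 / 240.61 = 7.996 yr.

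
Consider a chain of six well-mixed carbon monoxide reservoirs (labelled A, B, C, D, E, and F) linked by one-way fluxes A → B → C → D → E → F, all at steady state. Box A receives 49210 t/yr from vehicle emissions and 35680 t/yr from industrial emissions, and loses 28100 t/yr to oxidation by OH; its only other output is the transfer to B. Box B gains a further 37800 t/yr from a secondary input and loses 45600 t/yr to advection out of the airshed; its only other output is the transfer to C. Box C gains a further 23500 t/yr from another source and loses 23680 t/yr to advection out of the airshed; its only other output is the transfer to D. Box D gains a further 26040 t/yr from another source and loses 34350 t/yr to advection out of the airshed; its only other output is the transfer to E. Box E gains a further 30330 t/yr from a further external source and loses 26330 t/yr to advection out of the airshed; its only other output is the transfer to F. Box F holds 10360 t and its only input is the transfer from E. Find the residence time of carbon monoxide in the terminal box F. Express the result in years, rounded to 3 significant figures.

0.233 yr

Box A: F(A→B) = (49210 + 35680) − 28100 = 56790 t/yr.
Box B: F(B→C) = (56790 + 37800) − 45600 = 48990 t/yr.
Box C: F(C→D) = (48990 + 23500) − 23680 = 48810 t/yr.
Box D: F(D→E) = (48810 + 26040) − 34350 = 40500 t/yr.
Box E: F(E→F) = (40500 + 30330) − 26330 = 44500 t/yr.
Box F throughput = its input = 44500 t/yr; τ = 10360 / 44500 = 0.2328 yr.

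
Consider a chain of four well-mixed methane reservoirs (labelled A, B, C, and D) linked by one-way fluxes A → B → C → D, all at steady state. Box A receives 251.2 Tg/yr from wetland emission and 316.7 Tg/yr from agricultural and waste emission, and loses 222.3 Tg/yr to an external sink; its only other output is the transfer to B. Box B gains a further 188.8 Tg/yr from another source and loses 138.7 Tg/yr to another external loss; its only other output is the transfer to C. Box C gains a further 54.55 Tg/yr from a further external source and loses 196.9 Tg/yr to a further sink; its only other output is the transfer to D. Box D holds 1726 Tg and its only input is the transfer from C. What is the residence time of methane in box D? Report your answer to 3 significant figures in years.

6.81 yr

Box A: F(A→B) = (251.2 + 316.7) − 222.3 = 345.60 Tg/yr.
Box B: F(B→C) = (345.60 + 188.8) − 138.7 = 395.70 Tg/yr.
Box C: F(C→D) = (395.70 + 54.55) − 196.9 = 253.35 Tg/yr.
Box D throughput = its input = 253.35 Tg/yr; τ = 1726 / 253.35 = 6.813 yr.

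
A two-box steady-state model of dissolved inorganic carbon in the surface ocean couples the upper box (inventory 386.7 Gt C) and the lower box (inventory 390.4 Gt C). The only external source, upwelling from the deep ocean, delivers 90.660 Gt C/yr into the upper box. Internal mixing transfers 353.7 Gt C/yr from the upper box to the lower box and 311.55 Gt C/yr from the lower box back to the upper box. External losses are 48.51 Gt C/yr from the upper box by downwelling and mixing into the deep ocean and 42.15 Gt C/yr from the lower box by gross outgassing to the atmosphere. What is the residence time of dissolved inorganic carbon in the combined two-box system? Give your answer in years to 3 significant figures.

8.57 yr

For the system as a whole, the A↔B exchange is internal and contributes nothing to the throughput; only the external sinks remove mass.
M_total = 386.7 + 390.4 = 777.10 Gt C.
ΣF_external_out = 48.51 + 42.15 = 90.660 Gt C/yr.
τ = M_total / ΣF_ext = 777.10 / 90.660 = 8.572 yr.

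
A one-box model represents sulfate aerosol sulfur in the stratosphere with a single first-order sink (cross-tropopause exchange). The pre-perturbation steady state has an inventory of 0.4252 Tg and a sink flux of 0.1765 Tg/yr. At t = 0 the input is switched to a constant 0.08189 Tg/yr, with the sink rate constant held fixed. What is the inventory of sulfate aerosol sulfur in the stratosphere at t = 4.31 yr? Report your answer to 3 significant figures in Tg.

Residence time τ = M₀/F₀ = 2.409 yr. The eventual steady state is M_∞ = M₀·(F₁/F₀) = 0.4252 × 0.08189/0.1765 = 0.19728 Tg.
The anomaly ΔM(t) = M(t) − M_∞ decays as ΔM₀·e^(−t/τ) with ΔM₀ = 0.4252 − 0.19728 = 0.2279 Tg.
At t = 4.31 yr, e^(−t/τ) = e^(−1.789) = 0.1671, so ΔM = 0.03809 Tg and M = 0.19728 + 0.03809 = 0.23537 Tg.

0.235 Tg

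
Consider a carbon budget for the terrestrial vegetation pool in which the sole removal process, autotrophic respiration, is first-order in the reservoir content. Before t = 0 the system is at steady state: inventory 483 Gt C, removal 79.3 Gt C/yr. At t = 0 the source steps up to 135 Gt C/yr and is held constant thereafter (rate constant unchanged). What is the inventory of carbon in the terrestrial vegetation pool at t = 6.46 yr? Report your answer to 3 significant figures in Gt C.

705 Gt C

τ = M₀/F₀ = 483/79.3 = 6.091 yr; rate constant k = 1/τ.
New steady state M_∞ = F₁/k = F₁·τ = 135 × 6.091 = 822.26 Gt C.
M(t) = M_∞ + (M₀ − M_∞)·e^(−t/τ); t/τ = 6.46/6.091 = 1.061, so e^(−t/τ) = 0.3462.
M(t) = 822.26 − 339.3 × 0.3462 = 704.79 Gt C.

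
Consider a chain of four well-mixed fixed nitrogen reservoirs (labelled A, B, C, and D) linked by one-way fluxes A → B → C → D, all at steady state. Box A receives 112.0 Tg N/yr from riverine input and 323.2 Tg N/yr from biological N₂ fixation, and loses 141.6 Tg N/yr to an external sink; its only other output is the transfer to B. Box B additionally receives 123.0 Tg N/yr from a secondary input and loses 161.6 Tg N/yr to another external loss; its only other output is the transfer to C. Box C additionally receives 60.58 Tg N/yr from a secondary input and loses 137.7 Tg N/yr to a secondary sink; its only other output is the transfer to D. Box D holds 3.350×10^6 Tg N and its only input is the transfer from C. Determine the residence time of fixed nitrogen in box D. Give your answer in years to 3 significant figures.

18800 yr

Box A: F(A→B) = (112.0 + 323.2) − 141.6 = 293.60 Tg N/yr.
Box B: F(B→C) = (293.60 + 123.0) − 161.6 = 255.00 Tg N/yr.
Box C: F(C→D) = (255.00 + 60.58) − 137.7 = 177.88 Tg N/yr.
Box D throughput = its input = 177.88 Tg N/yr; τ = 3.350×10^6 / 177.88 = 18830 yr.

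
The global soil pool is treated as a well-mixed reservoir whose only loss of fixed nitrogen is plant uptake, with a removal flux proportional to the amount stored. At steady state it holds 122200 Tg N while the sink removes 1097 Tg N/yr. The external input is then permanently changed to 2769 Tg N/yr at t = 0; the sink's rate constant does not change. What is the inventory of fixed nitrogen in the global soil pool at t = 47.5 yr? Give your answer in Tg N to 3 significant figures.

The sink rate constant is k = F₀/M₀ = 1097/122200 = 0.008977 yr⁻¹.
Solving dM/dt = F₁ − kM with M(0) = M₀ gives M(t) = F₁/k + (M₀ − F₁/k)·e^(−kt).
F₁/k = 2769/0.008977 = 308450 Tg N; kt = 0.008977 × 47.5 = 0.4264, e^(−kt) = 0.6528.
M(47.5) = 308450 + (122200 − 308450) × 0.6528 = 308450 − 121600 = 186860 Tg N.

187000 Tg N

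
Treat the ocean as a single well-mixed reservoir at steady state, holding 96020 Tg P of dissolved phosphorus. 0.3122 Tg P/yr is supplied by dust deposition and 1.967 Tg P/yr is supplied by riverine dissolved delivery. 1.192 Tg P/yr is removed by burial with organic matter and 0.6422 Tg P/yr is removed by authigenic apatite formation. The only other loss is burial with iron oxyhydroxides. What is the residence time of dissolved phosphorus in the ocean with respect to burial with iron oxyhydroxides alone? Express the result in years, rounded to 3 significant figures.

At steady state ΣF_in = ΣF_out.
ΣF_in = 0.3122 + 1.967 = 2.2792 Tg P/yr.
Burial with iron oxyhydroxides flux = ΣF_in − (1.192 + 0.6422) = 2.2792 − 1.834 = 0.4450 Tg P/yr.
τ = M / F = 96020 / 0.4450 = 215800 yr.

216000 yr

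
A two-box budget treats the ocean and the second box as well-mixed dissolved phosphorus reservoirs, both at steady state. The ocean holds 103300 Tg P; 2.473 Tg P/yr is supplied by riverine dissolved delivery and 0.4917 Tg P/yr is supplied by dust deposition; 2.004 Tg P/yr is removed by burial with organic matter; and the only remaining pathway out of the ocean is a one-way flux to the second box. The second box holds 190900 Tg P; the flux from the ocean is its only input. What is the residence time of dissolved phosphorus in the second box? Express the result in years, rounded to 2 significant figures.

200000 yr

Balance the ocean: ΣF_in = 2.473 + 0.4917 = 2.9647 Tg P/yr.
Flux to the second box = ΣF_in − (2.004) = 0.96070 Tg P/yr.
At steady state the output of the second box equals its input, 0.96070 Tg P/yr.
τ = M / F = 190900 / 0.96070 = 198700 yr.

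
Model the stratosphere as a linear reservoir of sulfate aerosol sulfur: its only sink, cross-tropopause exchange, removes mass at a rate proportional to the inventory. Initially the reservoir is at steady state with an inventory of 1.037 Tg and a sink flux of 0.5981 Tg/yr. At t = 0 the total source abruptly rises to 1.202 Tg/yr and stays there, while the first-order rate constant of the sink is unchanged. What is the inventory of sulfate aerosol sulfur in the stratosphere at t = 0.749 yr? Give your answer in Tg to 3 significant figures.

Residence time τ = M₀/F₀ = 1.734 yr. The eventual steady state is M_∞ = M₀·(F₁/F₀) = 1.037 × 1.202/0.5981 = 2.0841 Tg.
The anomaly ΔM(t) = M(t) − M_∞ decays as ΔM₀·e^(−t/τ) with ΔM₀ = 1.037 − 2.0841 = −1.047 Tg.
At t = 0.749 yr, e^(−t/τ) = e^(−0.4320) = 0.6492, so ΔM = −0.6798 Tg and M = 2.0841 − 0.6798 = 1.4043 Tg.

1.40 Tg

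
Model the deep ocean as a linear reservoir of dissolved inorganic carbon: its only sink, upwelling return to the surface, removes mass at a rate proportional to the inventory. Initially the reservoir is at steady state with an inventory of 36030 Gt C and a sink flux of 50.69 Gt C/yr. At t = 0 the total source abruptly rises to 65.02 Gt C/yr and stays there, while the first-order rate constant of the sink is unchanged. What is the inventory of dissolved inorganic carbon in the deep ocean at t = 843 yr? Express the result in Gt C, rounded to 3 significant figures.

43100 Gt C

The sink rate constant is k = F₀/M₀ = 50.69/36030 = 0.001407 yr⁻¹.
Solving dM/dt = F₁ − kM with M(0) = M₀ gives M(t) = F₁/k + (M₀ − F₁/k)·e^(−kt).
F₁/k = 65.02/0.001407 = 46216 Gt C; kt = 0.001407 × 843 = 1.186, e^(−kt) = 0.3054.
M(843) = 46216 + (36030 − 46216) × 0.3054 = 46216 − 3111 = 43105 Gt C.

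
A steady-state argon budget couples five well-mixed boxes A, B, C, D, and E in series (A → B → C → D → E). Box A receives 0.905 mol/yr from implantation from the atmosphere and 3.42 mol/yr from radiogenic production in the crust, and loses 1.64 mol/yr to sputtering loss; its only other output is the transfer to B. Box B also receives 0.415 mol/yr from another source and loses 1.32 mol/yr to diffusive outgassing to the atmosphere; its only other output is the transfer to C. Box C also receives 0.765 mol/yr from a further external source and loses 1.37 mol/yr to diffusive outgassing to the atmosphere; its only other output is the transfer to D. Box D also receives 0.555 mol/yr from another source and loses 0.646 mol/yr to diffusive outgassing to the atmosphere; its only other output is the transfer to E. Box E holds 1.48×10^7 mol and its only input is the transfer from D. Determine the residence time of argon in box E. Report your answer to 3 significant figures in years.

Box A: F(A→B) = (0.905 + 3.42) − 1.64 = 2.6850 mol/yr.
Box B: F(B→C) = (2.6850 + 0.415) − 1.32 = 1.7800 mol/yr.
Box C: F(C→D) = (1.7800 + 0.765) − 1.37 = 1.1750 mol/yr.
Box D: F(D→E) = (1.1750 + 0.555) − 0.646 = 1.0840 mol/yr.
Box E throughput = its input = 1.0840 mol/yr; τ = 1.48×10^7 / 1.0840 = 1.365×10^7 yr.

1.37×10^7 yr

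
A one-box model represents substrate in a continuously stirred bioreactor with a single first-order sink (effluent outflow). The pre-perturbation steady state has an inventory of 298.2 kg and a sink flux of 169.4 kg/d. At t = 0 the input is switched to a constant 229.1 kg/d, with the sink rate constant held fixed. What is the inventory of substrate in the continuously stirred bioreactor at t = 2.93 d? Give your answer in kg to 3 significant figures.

383 kg

τ = M₀/F₀ = 298.2/169.4 = 1.760 d; rate constant k = 1/τ.
New steady state M_∞ = F₁/k = F₁·τ = 229.1 × 1.760 = 403.29 kg.
M(t) = M_∞ + (M₀ − M_∞)·e^(−t/τ); t/τ = 2.93/1.760 = 1.664, so e^(−t/τ) = 0.1893.
M(t) = 403.29 − 105.1 × 0.1893 = 383.40 kg.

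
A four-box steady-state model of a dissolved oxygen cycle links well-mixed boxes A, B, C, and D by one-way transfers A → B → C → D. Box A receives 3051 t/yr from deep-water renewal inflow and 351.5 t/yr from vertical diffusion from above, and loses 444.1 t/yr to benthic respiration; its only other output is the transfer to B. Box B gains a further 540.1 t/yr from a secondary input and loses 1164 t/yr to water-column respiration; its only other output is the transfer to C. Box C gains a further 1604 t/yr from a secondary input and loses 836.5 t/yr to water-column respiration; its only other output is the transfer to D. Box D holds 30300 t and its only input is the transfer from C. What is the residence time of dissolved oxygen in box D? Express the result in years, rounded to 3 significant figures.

9.77 yr

Box A: F(A→B) = (3051 + 351.5) − 444.1 = 2958.4 t/yr.
Box B: F(B→C) = (2958.4 + 540.1) − 1164 = 2334.5 t/yr.
Box C: F(C→D) = (2334.5 + 1604) − 836.5 = 3102.0 t/yr.
Box D throughput = its input = 3102.0 t/yr; τ = 30300 / 3102.0 = 9.768 yr.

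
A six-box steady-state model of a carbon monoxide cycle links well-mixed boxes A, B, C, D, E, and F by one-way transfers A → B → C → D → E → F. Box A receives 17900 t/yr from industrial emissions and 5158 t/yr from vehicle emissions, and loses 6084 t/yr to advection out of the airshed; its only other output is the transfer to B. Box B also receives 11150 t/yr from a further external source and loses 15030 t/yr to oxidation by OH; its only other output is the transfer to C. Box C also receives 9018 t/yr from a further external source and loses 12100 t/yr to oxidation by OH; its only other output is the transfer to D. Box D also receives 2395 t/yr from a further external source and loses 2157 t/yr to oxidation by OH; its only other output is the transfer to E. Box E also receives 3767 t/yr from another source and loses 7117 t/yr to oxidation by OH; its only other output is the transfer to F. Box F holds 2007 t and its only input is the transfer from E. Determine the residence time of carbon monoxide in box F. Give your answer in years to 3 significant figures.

0.291 yr

Box A: F(A→B) = (17900 + 5158) − 6084 = 16974 t/yr.
Box B: F(B→C) = (16974 + 11150) − 15030 = 13094 t/yr.
Box C: F(C→D) = (13094 + 9018) − 12100 = 10012 t/yr.
Box D: F(D→E) = (10012 + 2395) − 2157 = 10250 t/yr.
Box E: F(E→F) = (10250 + 3767) − 7117 = 6900.0 t/yr.
Box F throughput = its input = 6900.0 t/yr; τ = 2007 / 6900.0 = 0.2909 yr.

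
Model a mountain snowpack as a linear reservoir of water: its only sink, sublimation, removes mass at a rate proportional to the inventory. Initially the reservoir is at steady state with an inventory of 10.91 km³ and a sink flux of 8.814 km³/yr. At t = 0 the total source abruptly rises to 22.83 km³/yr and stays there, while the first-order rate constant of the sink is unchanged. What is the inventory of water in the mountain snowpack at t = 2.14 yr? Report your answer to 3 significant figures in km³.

25.2 km³

τ = M₀/F₀ = 10.91/8.814 = 1.238 yr; rate constant k = 1/τ.
New steady state M_∞ = F₁/k = F₁·τ = 22.83 × 1.238 = 28.259 km³.
M(t) = M_∞ + (M₀ − M_∞)·e^(−t/τ); t/τ = 2.14/1.238 = 1.729, so e^(−t/τ) = 0.1775.
M(t) = 28.259 − 17.35 × 0.1775 = 25.180 km³.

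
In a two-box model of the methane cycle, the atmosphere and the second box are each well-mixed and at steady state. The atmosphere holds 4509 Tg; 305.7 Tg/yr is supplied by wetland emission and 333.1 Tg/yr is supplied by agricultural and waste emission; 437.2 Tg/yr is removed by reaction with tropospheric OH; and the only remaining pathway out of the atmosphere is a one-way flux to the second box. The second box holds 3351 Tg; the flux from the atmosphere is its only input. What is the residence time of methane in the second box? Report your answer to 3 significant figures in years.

16.6 yr

Balance the atmosphere: ΣF_in = 305.7 + 333.1 = 638.80 Tg/yr.
Flux to the second box = ΣF_in − (437.2) = 201.60 Tg/yr.
At steady state the output of the second box equals its input, 201.60 Tg/yr.
τ = M / F = 3351 / 201.60 = 16.62 yr.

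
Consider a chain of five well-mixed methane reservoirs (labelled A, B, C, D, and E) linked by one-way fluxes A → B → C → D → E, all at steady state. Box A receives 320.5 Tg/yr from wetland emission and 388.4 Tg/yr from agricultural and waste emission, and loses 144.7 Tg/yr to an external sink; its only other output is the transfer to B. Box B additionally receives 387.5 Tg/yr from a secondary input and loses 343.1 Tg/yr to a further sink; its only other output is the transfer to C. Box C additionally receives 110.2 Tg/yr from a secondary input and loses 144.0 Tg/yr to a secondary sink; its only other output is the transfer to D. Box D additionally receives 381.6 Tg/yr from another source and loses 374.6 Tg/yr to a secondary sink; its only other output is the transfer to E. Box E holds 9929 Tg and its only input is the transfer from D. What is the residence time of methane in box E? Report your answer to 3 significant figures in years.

Box A: F(A→B) = (320.5 + 388.4) − 144.7 = 564.20 Tg/yr.
Box B: F(B→C) = (564.20 + 387.5) − 343.1 = 608.60 Tg/yr.
Box C: F(C→D) = (608.60 + 110.2) − 144.0 = 574.80 Tg/yr.
Box D: F(D→E) = (574.80 + 381.6) − 374.6 = 581.80 Tg/yr.
Box E throughput = its input = 581.80 Tg/yr; τ = 9929 / 581.80 = 17.07 yr.

17.1 yr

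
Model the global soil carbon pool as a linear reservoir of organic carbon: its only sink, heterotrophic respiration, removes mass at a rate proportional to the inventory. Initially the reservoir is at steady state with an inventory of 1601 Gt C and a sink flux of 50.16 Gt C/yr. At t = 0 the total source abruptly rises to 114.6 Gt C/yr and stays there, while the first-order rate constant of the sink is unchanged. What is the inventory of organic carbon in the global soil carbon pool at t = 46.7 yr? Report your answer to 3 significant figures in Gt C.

Residence time τ = M₀/F₀ = 31.92 yr. The eventual steady state is M_∞ = M₀·(F₁/F₀) = 1601 × 114.6/50.16 = 3657.8 Gt C.
The anomaly ΔM(t) = M(t) − M_∞ decays as ΔM₀·e^(−t/τ) with ΔM₀ = 1601 − 3657.8 = −2057 Gt C.
At t = 46.7 yr, e^(−t/τ) = e^(−1.463) = 0.2315, so ΔM = −476.2 Gt C and M = 3657.8 − 476.2 = 3181.6 Gt C.

3180 Gt C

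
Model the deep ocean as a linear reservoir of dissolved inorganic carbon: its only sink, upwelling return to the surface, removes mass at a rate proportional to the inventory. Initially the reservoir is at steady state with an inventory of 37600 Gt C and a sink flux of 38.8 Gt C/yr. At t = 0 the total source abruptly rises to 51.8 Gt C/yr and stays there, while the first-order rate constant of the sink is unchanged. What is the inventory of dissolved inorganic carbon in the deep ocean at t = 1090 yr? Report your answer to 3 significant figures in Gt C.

τ = M₀/F₀ = 37600/38.8 = 969.1 yr; rate constant k = 1/τ.
New steady state M_∞ = F₁/k = F₁·τ = 51.8 × 969.1 = 50198 Gt C.
M(t) = M_∞ + (M₀ − M_∞)·e^(−t/τ); t/τ = 1090/969.1 = 1.125, so e^(−t/τ) = 0.3247.
M(t) = 50198 − 12600 × 0.3247 = 46107 Gt C.

46100 Gt C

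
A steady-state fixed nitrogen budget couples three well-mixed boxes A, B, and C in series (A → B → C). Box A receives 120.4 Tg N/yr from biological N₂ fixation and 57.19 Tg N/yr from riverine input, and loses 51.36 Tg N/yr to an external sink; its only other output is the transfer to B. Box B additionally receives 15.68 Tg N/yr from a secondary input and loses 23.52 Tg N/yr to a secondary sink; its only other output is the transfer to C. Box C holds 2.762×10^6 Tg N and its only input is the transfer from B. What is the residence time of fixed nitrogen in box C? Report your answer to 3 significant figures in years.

Box A: F(A→B) = (120.4 + 57.19) − 51.36 = 126.23 Tg N/yr.
Box B: F(B→C) = (126.23 + 15.68) − 23.52 = 118.39 Tg N/yr.
Box C throughput = its input = 118.39 Tg N/yr; τ = 2.762×10^6 / 118.39 = 23330 yr.

23300 yr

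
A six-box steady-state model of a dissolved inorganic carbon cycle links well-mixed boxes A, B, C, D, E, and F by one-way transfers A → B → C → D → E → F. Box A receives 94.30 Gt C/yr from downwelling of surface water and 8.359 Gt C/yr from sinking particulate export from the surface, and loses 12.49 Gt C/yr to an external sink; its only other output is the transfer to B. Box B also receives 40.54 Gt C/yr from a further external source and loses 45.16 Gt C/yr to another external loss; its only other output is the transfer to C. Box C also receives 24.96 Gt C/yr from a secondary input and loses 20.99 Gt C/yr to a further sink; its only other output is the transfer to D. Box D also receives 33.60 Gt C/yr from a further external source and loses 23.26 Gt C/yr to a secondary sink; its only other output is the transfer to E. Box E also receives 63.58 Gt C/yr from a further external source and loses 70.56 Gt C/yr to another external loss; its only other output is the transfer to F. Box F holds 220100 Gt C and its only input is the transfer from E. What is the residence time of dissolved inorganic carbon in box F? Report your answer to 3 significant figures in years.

2370 yr

Box A: F(A→B) = (94.30 + 8.359) − 12.49 = 90.169 Gt C/yr.
Box B: F(B→C) = (90.169 + 40.54) − 45.16 = 85.549 Gt C/yr.
Box C: F(C→D) = (85.549 + 24.96) − 20.99 = 89.519 Gt C/yr.
Box D: F(D→E) = (89.519 + 33.60) − 23.26 = 99.859 Gt C/yr.
Box E: F(E→F) = (99.859 + 63.58) − 70.56 = 92.879 Gt C/yr.
Box F throughput = its input = 92.879 Gt C/yr; τ = 220100 / 92.879 = 2370 yr.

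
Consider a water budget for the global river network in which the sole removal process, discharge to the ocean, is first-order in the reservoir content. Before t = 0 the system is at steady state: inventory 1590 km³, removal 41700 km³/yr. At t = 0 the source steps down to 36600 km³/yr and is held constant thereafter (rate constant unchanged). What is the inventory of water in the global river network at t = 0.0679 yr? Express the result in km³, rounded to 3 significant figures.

1430 km³

The sink rate constant is k = F₀/M₀ = 41700/1590 = 26.23 yr⁻¹.
Solving dM/dt = F₁ − kM with M(0) = M₀ gives M(t) = F₁/k + (M₀ − F₁/k)·e^(−kt).
F₁/k = 36600/26.23 = 1395.5 km³; kt = 26.23 × 0.0679 = 1.781, e^(−kt) = 0.1685.
M(0.0679) = 1395.5 + (1590 − 1395.5) × 0.1685 = 1395.5 + 32.77 = 1428.3 km³.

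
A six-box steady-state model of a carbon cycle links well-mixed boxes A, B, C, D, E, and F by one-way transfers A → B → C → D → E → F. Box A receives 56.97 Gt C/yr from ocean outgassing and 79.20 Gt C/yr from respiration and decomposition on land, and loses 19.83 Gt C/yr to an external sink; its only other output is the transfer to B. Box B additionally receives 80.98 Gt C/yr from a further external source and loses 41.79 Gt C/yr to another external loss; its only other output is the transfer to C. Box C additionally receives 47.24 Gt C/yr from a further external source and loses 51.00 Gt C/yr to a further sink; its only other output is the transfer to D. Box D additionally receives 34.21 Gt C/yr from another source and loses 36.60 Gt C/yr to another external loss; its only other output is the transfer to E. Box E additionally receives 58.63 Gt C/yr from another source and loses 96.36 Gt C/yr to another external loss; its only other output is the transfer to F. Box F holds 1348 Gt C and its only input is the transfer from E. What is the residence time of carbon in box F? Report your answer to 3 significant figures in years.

12.1 yr

Box A: F(A→B) = (56.97 + 79.20) − 19.83 = 116.34 Gt C/yr.
Box B: F(B→C) = (116.34 + 80.98) − 41.79 = 155.53 Gt C/yr.
Box C: F(C→D) = (155.53 + 47.24) − 51.00 = 151.77 Gt C/yr.
Box D: F(D→E) = (151.77 + 34.21) − 36.60 = 149.38 Gt C/yr.
Box E: F(E→F) = (149.38 + 58.63) − 96.36 = 111.65 Gt C/yr.
Box F throughput = its input = 111.65 Gt C/yr; τ = 1348 / 111.65 = 12.07 yr.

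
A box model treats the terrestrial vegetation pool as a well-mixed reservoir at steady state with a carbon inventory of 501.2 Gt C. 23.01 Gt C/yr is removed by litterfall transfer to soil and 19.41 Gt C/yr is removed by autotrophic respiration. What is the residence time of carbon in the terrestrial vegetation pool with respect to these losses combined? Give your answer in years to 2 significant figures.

12 yr

Total removal = 23.01 + 19.41 = 42.420 Gt C/yr.
τ = M / ΣF_out = 501.2 / 42.420 = 11.82 yr.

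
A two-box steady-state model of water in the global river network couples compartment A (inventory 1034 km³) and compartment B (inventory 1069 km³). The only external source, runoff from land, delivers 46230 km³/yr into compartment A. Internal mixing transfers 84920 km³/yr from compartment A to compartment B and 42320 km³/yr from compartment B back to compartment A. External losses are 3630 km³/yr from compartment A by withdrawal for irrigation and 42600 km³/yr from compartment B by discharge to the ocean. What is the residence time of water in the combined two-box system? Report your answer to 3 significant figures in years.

Treat the two boxes together as one reservoir: the mixing fluxes between them are internal recycling, so τ = ΣM / Σ(external losses).
M_total = 1034 + 1069 = 2103.0 km³.
ΣF_external_out = 3630 + 42600 = 46230 km³/yr.
τ = M_total / ΣF_ext = 2103.0 / 46230 = 0.04549 yr.

0.0455 yr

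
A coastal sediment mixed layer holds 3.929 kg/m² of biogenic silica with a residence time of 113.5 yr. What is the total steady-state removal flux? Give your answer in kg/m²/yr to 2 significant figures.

0.035 kg/m²/yr

F = M / τ = 3.929 / 113.5 = 0.03462 kg/m²/yr.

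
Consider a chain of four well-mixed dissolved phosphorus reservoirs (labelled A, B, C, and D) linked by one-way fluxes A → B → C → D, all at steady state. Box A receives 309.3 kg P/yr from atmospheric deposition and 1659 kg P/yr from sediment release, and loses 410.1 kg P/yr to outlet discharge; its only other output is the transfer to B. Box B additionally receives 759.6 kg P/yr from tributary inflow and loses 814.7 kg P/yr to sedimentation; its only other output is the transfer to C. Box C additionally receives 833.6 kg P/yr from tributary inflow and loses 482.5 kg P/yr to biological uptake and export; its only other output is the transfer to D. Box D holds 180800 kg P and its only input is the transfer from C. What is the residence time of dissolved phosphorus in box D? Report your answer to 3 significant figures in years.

Box A: F(A→B) = (309.3 + 1659) − 410.1 = 1558.2 kg P/yr.
Box B: F(B→C) = (1558.2 + 759.6) − 814.7 = 1503.1 kg P/yr.
Box C: F(C→D) = (1503.1 + 833.6) − 482.5 = 1854.2 kg P/yr.
Box D throughput = its input = 1854.2 kg P/yr; τ = 180800 / 1854.2 = 97.51 yr.

97.5 yr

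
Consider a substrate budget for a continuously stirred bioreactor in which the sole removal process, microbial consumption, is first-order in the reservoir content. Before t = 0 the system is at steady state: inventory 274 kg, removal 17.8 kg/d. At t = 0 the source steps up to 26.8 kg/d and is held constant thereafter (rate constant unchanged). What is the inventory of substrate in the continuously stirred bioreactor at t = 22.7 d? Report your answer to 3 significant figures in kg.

The sink rate constant is k = F₀/M₀ = 17.8/274 = 0.06496 d⁻¹.
Solving dM/dt = F₁ − kM with M(0) = M₀ gives M(t) = F₁/k + (M₀ − F₁/k)·e^(−kt).
F₁/k = 26.8/0.06496 = 412.54 kg; kt = 0.06496 × 22.7 = 1.475, e^(−kt) = 0.2289.
M(22.7) = 412.54 + (274 − 412.54) × 0.2289 = 412.54 − 31.71 = 380.83 kg.

381 kg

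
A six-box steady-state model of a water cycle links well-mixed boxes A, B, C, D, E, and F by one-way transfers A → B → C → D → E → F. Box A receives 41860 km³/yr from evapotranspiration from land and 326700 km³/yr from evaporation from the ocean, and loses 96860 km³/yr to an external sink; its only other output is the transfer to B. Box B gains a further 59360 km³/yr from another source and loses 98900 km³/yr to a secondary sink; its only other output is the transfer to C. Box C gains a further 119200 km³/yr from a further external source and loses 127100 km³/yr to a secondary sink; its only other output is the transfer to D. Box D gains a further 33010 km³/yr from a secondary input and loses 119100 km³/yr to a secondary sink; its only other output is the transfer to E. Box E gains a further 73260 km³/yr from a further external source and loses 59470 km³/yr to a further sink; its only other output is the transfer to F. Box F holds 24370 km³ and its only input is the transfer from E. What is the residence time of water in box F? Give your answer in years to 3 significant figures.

Box A: F(A→B) = (41860 + 326700) − 96860 = 271700 km³/yr.
Box B: F(B→C) = (271700 + 59360) − 98900 = 232160 km³/yr.
Box C: F(C→D) = (232160 + 119200) − 127100 = 224260 km³/yr.
Box D: F(D→E) = (224260 + 33010) − 119100 = 138170 km³/yr.
Box E: F(E→F) = (138170 + 73260) − 59470 = 151960 km³/yr.
Box F throughput = its input = 151960 km³/yr; τ = 24370 / 151960 = 0.1604 yr.

0.160 yr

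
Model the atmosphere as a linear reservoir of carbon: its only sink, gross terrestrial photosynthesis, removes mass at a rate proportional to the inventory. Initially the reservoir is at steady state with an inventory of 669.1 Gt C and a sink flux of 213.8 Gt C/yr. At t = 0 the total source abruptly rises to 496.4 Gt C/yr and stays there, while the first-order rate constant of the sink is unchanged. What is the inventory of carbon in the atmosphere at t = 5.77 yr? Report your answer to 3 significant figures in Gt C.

1410 Gt C

The sink rate constant is k = F₀/M₀ = 213.8/669.1 = 0.3195 yr⁻¹.
Solving dM/dt = F₁ − kM with M(0) = M₀ gives M(t) = F₁/k + (M₀ − F₁/k)·e^(−kt).
F₁/k = 496.4/0.3195 = 1553.5 Gt C; kt = 0.3195 × 5.77 = 1.844, e^(−kt) = 0.1582.
M(5.77) = 1553.5 + (669.1 − 1553.5) × 0.1582 = 1553.5 − 139.9 = 1413.6 Gt C.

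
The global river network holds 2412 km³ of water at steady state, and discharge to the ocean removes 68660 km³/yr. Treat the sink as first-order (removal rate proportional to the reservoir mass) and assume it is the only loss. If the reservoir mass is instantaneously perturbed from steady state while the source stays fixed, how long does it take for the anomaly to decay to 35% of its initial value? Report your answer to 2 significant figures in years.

For a linear reservoir the anomaly decays as exp(−t/τ) with τ = M/F = 2412/68660 = 0.03513 yr.
exp(−t/τ) = 0.35 ⇒ t = −τ ln(0.35) = 0.03513 × 1.050 = 0.03688 yr.

0.037 yr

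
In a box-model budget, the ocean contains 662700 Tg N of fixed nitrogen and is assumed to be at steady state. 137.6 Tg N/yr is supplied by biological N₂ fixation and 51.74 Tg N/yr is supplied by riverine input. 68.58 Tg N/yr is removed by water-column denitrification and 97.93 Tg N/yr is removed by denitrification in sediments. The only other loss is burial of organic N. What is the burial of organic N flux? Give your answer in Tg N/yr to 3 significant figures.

22.8 Tg N/yr

At steady state ΣF_in = ΣF_out.
ΣF_in = 137.6 + 51.74 = 189.34 Tg N/yr.
Burial of organic N flux = ΣF_in − (68.58 + 97.93) = 189.34 − 166.5 = 22.83 Tg N/yr.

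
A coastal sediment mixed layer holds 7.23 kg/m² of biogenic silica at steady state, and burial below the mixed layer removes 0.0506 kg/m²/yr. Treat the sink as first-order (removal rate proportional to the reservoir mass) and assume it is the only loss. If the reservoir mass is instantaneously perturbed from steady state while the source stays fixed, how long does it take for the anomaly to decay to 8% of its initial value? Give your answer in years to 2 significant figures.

For a linear reservoir the anomaly decays as exp(−t/τ) with τ = M/F = 7.23/0.0506 = 142.9 yr.
exp(−t/τ) = 0.08 ⇒ t = −τ ln(0.08) = 142.9 × 2.526 = 360.9 yr.

360 yr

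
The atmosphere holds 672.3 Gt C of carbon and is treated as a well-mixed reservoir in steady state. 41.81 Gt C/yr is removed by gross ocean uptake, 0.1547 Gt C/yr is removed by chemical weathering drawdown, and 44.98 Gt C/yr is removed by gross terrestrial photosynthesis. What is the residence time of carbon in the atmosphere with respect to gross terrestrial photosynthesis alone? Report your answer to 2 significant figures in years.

15 yr

Residence time with respect to a single sink: τ = M / F_sink.
τ = 672.3 / 44.98 = 14.95 yr.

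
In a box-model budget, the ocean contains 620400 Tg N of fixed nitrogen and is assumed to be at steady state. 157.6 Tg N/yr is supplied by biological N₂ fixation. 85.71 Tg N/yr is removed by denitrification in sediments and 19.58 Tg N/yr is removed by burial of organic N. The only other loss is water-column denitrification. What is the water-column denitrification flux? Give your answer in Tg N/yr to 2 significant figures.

52 Tg N/yr

At steady state ΣF_in = ΣF_out.
ΣF_in = 157.60 Tg N/yr.
Water-column denitrification flux = ΣF_in − (85.71 + 19.58) = 157.60 − 105.3 = 52.31 Tg N/yr.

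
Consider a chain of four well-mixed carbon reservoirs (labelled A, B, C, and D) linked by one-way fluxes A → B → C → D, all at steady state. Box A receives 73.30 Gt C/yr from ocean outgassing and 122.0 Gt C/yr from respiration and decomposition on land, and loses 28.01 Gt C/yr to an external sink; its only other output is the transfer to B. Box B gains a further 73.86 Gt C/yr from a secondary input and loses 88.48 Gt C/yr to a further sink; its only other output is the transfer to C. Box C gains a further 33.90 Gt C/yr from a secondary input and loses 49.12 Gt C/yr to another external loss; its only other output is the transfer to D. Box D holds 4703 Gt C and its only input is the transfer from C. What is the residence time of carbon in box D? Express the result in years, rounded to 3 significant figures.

Box A: F(A→B) = (73.30 + 122.0) − 28.01 = 167.29 Gt C/yr.
Box B: F(B→C) = (167.29 + 73.86) − 88.48 = 152.67 Gt C/yr.
Box C: F(C→D) = (152.67 + 33.90) − 49.12 = 137.45 Gt C/yr.
Box D throughput = its input = 137.45 Gt C/yr; τ = 4703 / 137.45 = 34.22 yr.

34.2 yr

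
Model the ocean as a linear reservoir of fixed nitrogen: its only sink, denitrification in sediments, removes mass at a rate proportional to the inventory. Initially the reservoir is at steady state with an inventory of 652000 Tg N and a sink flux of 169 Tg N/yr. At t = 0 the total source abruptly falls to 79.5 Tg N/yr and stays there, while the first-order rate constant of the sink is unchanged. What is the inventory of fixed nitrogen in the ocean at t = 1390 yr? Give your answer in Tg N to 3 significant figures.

548000 Tg N

Residence time τ = M₀/F₀ = 3858 yr. The eventual steady state is M_∞ = M₀·(F₁/F₀) = 652000 × 79.5/169 = 306710 Tg N.
The anomaly ΔM(t) = M(t) − M_∞ decays as ΔM₀·e^(−t/τ) with ΔM₀ = 652000 − 306710 = 345300 Tg N.
At t = 1390 yr, e^(−t/τ) = e^(−0.3603) = 0.6975, so ΔM = 240800 Tg N and M = 306710 + 240800 = 547540 Tg N.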